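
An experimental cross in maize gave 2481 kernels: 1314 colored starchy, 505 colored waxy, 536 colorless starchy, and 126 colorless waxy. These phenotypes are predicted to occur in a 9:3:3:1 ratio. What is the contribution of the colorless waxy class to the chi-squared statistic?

5.447

Total ratio parts = 16. Expected numbers out of 2481:
  colored starchy: 2481 × 9/16 = 1395.5625
  colored waxy: 2481 × 3/16 = 465.1875
  colorless starchy: 2481 × 3/16 = 465.1875
  colorless waxy: 2481 × 1/16 = 155.0625
Contribution of colorless waxy: (126 − 155.0625)² / 155.0625 = 5.4470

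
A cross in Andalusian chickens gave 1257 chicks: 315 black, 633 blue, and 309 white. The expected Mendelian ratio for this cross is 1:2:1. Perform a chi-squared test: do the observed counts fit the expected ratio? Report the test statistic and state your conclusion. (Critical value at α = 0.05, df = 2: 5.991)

Total ratio parts = 4. Expected numbers out of 1257:
  black: 1257 × 1/4 = 314.25
  blue: 1257 × 2/4 = 628.5
  white: 1257 × 1/4 = 314.25
χ² = Σ (O − E)² / E
  black: (315 − 314.25)² / 314.25 = 0.0018
  blue: (633 − 628.5)² / 628.5 = 0.0322
  white: (309 − 314.25)² / 314.25 = 0.0877
χ² = 0.0018 + 0.0322 + 0.0877 = 0.1217 ≈ 0.122
Degrees of freedom = 3 − 1 = 2; critical value at α = 0.05 is 5.991.
Since 0.122 < 5.991, we fail to reject the null hypothesis — the data are consistent with the 1:2:1 ratio.

0.122; consistent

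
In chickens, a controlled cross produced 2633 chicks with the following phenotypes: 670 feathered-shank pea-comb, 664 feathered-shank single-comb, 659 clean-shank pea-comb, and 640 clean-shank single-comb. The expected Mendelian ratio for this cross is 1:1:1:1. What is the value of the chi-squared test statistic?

Expected counts for N = 2633 under a 1:1:1:1 ratio (total parts = 4):
  feathered-shank pea-comb: 2633 × 1/4 = 658.25
  feathered-shank single-comb: 2633 × 1/4 = 658.25
  clean-shank pea-comb: 2633 × 1/4 = 658.25
  clean-shank single-comb: 2633 × 1/4 = 658.25
χ² = Σ (O − E)² / E
  feathered-shank pea-comb: (670 − 658.25)² / 658.25 = 0.2097
  feathered-shank single-comb: (664 − 658.25)² / 658.25 = 0.0502
  clean-shank pea-comb: (659 − 658.25)² / 658.25 = 0.0009
  clean-shank single-comb: (640 − 658.25)² / 658.25 = 0.5060
χ² = 0.2097 + 0.0502 + 0.0009 + 0.5060 = 0.7668 ≈ 0.767

0.767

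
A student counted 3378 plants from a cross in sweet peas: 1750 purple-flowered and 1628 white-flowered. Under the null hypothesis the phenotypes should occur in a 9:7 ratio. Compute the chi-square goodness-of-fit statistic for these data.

27.111

The 9:7 ratio has 16 parts, so with N = 3378 the expected counts are:
  purple-flowered: 3378 × 9/16 = 1900.125
  white-flowered: 3378 × 7/16 = 1477.875
χ² = Σ (O − E)² / E
  purple-flowered: (1750 − 1900.125)² / 1900.125 = 11.8611
  white-flowered: (1628 − 1477.875)² / 1477.875 = 15.2499
χ² = 11.8611 + 15.2499 = 27.111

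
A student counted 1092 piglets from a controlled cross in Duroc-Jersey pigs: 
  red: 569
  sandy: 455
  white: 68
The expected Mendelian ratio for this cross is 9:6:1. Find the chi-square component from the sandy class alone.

5.056

Under the 9:6:1 hypothesis (Σ ratio = 16, N = 1092):
  red: 1092 × 9/16 = 614.25
  sandy: 1092 × 6/16 = 409.5
  white: 1092 × 1/16 = 68.25
Contribution of sandy: (455 − 409.5)² / 409.5 = 5.0556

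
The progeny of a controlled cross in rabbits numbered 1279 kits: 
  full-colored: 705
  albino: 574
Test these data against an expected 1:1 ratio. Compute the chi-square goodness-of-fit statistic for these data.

Total ratio parts = 2. Expected numbers out of 1279:
  full-colored: 1279 × 1/2 = 639.5
  albino: 1279 × 1/2 = 639.5
χ² = Σ (O − E)² / E
  full-colored: (705 − 639.5)² / 639.5 = 6.7088
  albino: (574 − 639.5)² / 639.5 = 6.7088
χ² = 6.7088 + 6.7088 = 13.4176 ≈ 13.418

13.418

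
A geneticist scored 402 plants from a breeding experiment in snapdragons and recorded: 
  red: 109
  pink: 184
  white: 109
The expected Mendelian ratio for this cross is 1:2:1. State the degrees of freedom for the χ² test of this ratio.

A goodness-of-fit test with 3 phenotype classes has df = 3 − 1 = 2.

2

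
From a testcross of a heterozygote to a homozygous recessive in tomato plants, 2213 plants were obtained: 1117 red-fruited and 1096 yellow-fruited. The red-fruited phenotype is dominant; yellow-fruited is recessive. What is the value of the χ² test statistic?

A testcross of a heterozygote (Aa × aa) gives a 1:1 phenotypic ratio.
Total ratio parts = 2. Expected numbers out of 2213:
  red-fruited: 2213 × 1/2 = 1106.5
  yellow-fruited: 2213 × 1/2 = 1106.5
χ² = Σ (O − E)² / E
  red-fruited: (1117 − 1106.5)² / 1106.5 = 0.0996
  yellow-fruited: (1096 − 1106.5)² / 1106.5 = 0.0996
χ² = 0.0996 + 0.0996 = 0.1992 ≈ 0.199

0.199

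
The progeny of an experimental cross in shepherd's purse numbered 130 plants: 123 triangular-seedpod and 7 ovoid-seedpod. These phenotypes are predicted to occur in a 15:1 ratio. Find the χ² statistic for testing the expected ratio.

The 15:1 ratio has 16 parts, so with N = 130 the expected counts are:
  triangular-seedpod: 130 × 15/16 = 121.875
  ovoid-seedpod: 130 × 1/16 = 8.125
χ² = Σ (O − E)² / E
  triangular-seedpod: (123 − 121.875)² / 121.875 = 0.0104
  ovoid-seedpod: (7 − 8.125)² / 8.125 = 0.1558
χ² = 0.0104 + 0.1558 = 0.1662 ≈ 0.166

0.166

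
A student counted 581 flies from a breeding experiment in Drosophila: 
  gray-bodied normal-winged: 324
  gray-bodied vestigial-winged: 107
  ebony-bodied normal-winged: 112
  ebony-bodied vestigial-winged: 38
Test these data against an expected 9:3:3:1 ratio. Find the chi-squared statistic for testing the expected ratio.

Expected counts for N = 581 under a 9:3:3:1 ratio (total parts = 16):
  gray-bodied normal-winged: 581 × 9/16 = 326.8125
  gray-bodied vestigial-winged: 581 × 3/16 = 108.9375
  ebony-bodied normal-winged: 581 × 3/16 = 108.9375
  ebony-bodied vestigial-winged: 581 × 1/16 = 36.3125
χ² = Σ (O − E)² / E
  gray-bodied normal-winged: (324 − 326.8125)² / 326.8125 = 0.0242
  gray-bodied vestigial-winged: (107 − 108.9375)² / 108.9375 = 0.0345
  ebony-bodied normal-winged: (112 − 108.9375)² / 108.9375 = 0.0861
  ebony-bodied vestigial-winged: (38 − 36.3125)² / 36.3125 = 0.0784
χ² = 0.0242 + 0.0345 + 0.0861 + 0.0784 = 0.2232 ≈ 0.223

0.223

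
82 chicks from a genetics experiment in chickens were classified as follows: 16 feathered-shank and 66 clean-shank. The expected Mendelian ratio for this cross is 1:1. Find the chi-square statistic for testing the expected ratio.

Under the 1:1 hypothesis (Σ ratio = 2, N = 82):
  feathered-shank: 82 × 1/2 = 41
  clean-shank: 82 × 1/2 = 41
χ² = Σ (O − E)² / E
  feathered-shank: (16 − 41)² / 41 = 15.2439
  clean-shank: (66 − 41)² / 41 = 15.2439
χ² = 15.2439 + 15.2439 = 30.4878 ≈ 30.488

30.488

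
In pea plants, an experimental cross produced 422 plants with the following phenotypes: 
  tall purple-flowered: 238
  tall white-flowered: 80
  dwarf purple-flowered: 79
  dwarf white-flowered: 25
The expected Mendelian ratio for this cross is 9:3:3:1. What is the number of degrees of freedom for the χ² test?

A goodness-of-fit test with 4 phenotype classes has df = 4 − 1 = 3.

3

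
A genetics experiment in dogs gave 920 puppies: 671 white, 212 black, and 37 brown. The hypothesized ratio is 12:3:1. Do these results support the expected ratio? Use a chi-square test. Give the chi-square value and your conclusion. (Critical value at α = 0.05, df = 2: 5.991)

16.877; not consistent

Expected counts for N = 920 under a 12:3:1 ratio (total parts = 16):
  white: 920 × 12/16 = 690
  black: 920 × 3/16 = 172.5
  brown: 920 × 1/16 = 57.5
χ² = Σ (O − E)² / E
  white: (671 − 690)² / 690 = 0.5232
  black: (212 − 172.5)² / 172.5 = 9.0449
  brown: (37 − 57.5)² / 57.5 = 7.3087
χ² = 0.5232 + 9.0449 + 7.3087 = 16.8768 ≈ 16.877
Degrees of freedom = 3 − 1 = 2; critical value at α = 0.05 is 5.991.
Since 16.877 > 5.991, we reject the null hypothesis — the data do not fit the 12:3:1 ratio.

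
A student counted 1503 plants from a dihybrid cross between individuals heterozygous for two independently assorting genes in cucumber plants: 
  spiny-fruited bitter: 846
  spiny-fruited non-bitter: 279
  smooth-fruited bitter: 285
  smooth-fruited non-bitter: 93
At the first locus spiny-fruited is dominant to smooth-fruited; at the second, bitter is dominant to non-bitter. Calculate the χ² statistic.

0.074

A dihybrid F₂ with independent assortment and complete dominance at both loci gives a 9:3:3:1 phenotypic ratio.
Under the 9:3:3:1 hypothesis (Σ ratio = 16, N = 1503):
  spiny-fruited bitter: 1503 × 9/16 = 845.4375
  spiny-fruited non-bitter: 1503 × 3/16 = 281.8125
  smooth-fruited bitter: 1503 × 3/16 = 281.8125
  smooth-fruited non-bitter: 1503 × 1/16 = 93.9375
χ² = Σ (O − E)² / E
  spiny-fruited bitter: (846 − 845.4375)² / 845.4375 = 0.0004
  spiny-fruited non-bitter: (279 − 281.8125)² / 281.8125 = 0.0281
  smooth-fruited bitter: (285 − 281.8125)² / 281.8125 = 0.0361
  smooth-fruited non-bitter: (93 − 93.9375)² / 93.9375 = 0.0094
χ² = 0.0004 + 0.0281 + 0.0361 + 0.0094 = 0.074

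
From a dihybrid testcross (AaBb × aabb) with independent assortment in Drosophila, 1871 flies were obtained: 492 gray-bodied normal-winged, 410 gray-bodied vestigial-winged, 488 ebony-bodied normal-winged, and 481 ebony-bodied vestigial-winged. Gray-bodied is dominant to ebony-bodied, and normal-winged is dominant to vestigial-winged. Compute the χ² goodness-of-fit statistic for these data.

A dihybrid testcross with independent assortment gives a 1:1:1:1 ratio.
Under the 1:1:1:1 hypothesis (Σ ratio = 4, N = 1871):
  gray-bodied normal-winged: 1871 × 1/4 = 467.75
  gray-bodied vestigial-winged: 1871 × 1/4 = 467.75
  ebony-bodied normal-winged: 1871 × 1/4 = 467.75
  ebony-bodied vestigial-winged: 1871 × 1/4 = 467.75
χ² = Σ (O − E)² / E
  gray-bodied normal-winged: (492 − 467.75)² / 467.75 = 1.2572
  gray-bodied vestigial-winged: (410 − 467.75)² / 467.75 = 7.1300
  ebony-bodied normal-winged: (488 − 467.75)² / 467.75 = 0.8767
  ebony-bodied vestigial-winged: (481 − 467.75)² / 467.75 = 0.3753
χ² = 1.2572 + 7.1300 + 0.8767 + 0.3753 = 9.6392 ≈ 9.639

9.639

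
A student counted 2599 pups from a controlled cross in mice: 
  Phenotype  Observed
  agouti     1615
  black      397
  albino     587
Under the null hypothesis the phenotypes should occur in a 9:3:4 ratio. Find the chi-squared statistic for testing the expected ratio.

38.823

The 9:3:4 ratio has 16 parts, so with N = 2599 the expected counts are:
  agouti: 2599 × 9/16 = 1461.9375
  black: 2599 × 3/16 = 487.3125
  albino: 2599 × 4/16 = 649.75
χ² = Σ (O − E)² / E
  agouti: (1615 − 1461.9375)² / 1461.9375 = 16.0254
  black: (397 − 487.3125)² / 487.3125 = 16.7374
  albino: (587 − 649.75)² / 649.75 = 6.0601
χ² = 16.0254 + 16.7374 + 6.0601 = 38.8229 ≈ 38.823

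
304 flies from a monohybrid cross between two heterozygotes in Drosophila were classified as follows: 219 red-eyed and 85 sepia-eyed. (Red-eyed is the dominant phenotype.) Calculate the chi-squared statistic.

For a monohybrid cross between heterozygotes with complete dominance, the expected phenotypic ratio is 3:1.
Total ratio parts = 4. Expected numbers out of 304:
  red-eyed: 304 × 3/4 = 228
  sepia-eyed: 304 × 1/4 = 76
χ² = Σ (O − E)² / E
  red-eyed: (219 − 228)² / 228 = 0.3553
  sepia-eyed: (85 − 76)² / 76 = 1.0658
χ² = 0.3553 + 1.0658 = 1.4211 ≈ 1.421

1.421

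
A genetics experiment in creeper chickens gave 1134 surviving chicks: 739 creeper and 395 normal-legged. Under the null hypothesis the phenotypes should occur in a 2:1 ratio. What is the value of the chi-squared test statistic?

1.147

Under the 2:1 hypothesis (Σ ratio = 3, N = 1134):
  creeper: 1134 × 2/3 = 756
  normal-legged: 1134 × 1/3 = 378
χ² = Σ (O − E)² / E
  creeper: (739 − 756)² / 756 = 0.3823
  normal-legged: (395 − 378)² / 378 = 0.7646
χ² = 0.3823 + 0.7646 = 1.1469 ≈ 1.147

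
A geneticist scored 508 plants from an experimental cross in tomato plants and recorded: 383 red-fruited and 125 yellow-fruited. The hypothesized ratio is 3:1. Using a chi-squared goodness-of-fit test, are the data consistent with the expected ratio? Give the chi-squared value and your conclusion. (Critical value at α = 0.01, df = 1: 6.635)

0.042; consistent

Under the 3:1 hypothesis (Σ ratio = 4, N = 508):
  red-fruited: 508 × 3/4 = 381
  yellow-fruited: 508 × 1/4 = 127
χ² = Σ (O − E)² / E
  red-fruited: (383 − 381)² / 381 = 0.0105
  yellow-fruited: (125 − 127)² / 127 = 0.0315
χ² = 0.0105 + 0.0315 = 0.042
Degrees of freedom = 2 − 1 = 1; critical value at α = 0.01 is 6.635.
Since 0.042 < 6.635, we fail to reject the null hypothesis — the data are consistent with the 3:1 ratio.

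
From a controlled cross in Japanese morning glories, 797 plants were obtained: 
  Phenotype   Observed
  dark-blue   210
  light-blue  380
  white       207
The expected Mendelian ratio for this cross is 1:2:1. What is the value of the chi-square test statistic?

Expected counts for N = 797 under a 1:2:1 ratio (total parts = 4):
  dark-blue: 797 × 1/4 = 199.25
  light-blue: 797 × 2/4 = 398.5
  white: 797 × 1/4 = 199.25
χ² = Σ (O − E)² / E
  dark-blue: (210 − 199.25)² / 199.25 = 0.5800
  light-blue: (380 − 398.5)² / 398.5 = 0.8588
  white: (207 − 199.25)² / 199.25 = 0.3014
χ² = 0.5800 + 0.8588 + 0.3014 = 1.7402 ≈ 1.740

1.740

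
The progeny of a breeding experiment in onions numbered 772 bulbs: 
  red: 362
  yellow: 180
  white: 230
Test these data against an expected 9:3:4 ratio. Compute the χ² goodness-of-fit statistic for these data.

Total ratio parts = 16. Expected numbers out of 772:
  red: 772 × 9/16 = 434.25
  yellow: 772 × 3/16 = 144.75
  white: 772 × 4/16 = 193
χ² = Σ (O − E)² / E
  red: (362 − 434.25)² / 434.25 = 12.0209
  yellow: (180 − 144.75)² / 144.75 = 8.5842
  white: (230 − 193)² / 193 = 7.0933
χ² = 12.0209 + 8.5842 + 7.0933 = 27.6984 ≈ 27.698

27.698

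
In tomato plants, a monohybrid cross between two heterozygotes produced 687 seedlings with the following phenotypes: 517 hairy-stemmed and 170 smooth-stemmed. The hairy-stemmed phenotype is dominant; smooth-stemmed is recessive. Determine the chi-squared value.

0.024

For a monohybrid cross between heterozygotes with complete dominance, the expected phenotypic ratio is 3:1.
The 3:1 ratio has 4 parts, so with N = 687 the expected counts are:
  hairy-stemmed: 687 × 3/4 = 515.25
  smooth-stemmed: 687 × 1/4 = 171.75
χ² = Σ (O − E)² / E
  hairy-stemmed: (517 − 515.25)² / 515.25 = 0.0059
  smooth-stemmed: (170 − 171.75)² / 171.75 = 0.0178
χ² = 0.0059 + 0.0178 = 0.0237 ≈ 0.024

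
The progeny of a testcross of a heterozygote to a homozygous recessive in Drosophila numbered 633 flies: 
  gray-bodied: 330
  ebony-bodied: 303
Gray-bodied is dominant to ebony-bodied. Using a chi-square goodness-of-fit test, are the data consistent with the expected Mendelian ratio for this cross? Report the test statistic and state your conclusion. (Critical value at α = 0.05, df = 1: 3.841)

1.152; consistent

A testcross of a heterozygote (Aa × aa) gives a 1:1 phenotypic ratio.
The 1:1 ratio has 2 parts, so with N = 633 the expected counts are:
  gray-bodied: 633 × 1/2 = 316.5
  ebony-bodied: 633 × 1/2 = 316.5
χ² = Σ (O − E)² / E
  gray-bodied: (330 − 316.5)² / 316.5 = 0.5758
  ebony-bodied: (303 − 316.5)² / 316.5 = 0.5758
χ² = 0.5758 + 0.5758 = 1.1516 ≈ 1.152
Degrees of freedom = 2 − 1 = 1; critical value at α = 0.05 is 3.841.
Since 1.152 < 3.841, we fail to reject the null hypothesis — the data are consistent with the 1:1 ratio.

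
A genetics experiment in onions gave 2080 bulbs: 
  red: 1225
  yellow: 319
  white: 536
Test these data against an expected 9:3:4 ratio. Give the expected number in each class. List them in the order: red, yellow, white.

1170, 390, 520

Expected counts for N = 2080 under a 9:3:4 ratio (total parts = 16):
  red: 2080 × 9/16 = 1170
  yellow: 2080 × 3/16 = 390
  white: 2080 × 4/16 = 520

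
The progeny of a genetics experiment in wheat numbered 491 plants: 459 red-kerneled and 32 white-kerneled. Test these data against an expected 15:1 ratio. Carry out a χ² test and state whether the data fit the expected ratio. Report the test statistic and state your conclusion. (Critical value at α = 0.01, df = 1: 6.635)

Total ratio parts = 16. Expected numbers out of 491:
  red-kerneled: 491 × 15/16 = 460.3125
  white-kerneled: 491 × 1/16 = 30.6875
χ² = Σ (O − E)² / E
  red-kerneled: (459 − 460.3125)² / 460.3125 = 0.0037
  white-kerneled: (32 − 30.6875)² / 30.6875 = 0.0561
χ² = 0.0037 + 0.0561 = 0.0598 ≈ 0.060
Degrees of freedom = 2 − 1 = 1; critical value at α = 0.01 is 6.635.
Since 0.060 < 6.635, we fail to reject the null hypothesis — the data are consistent with the 15:1 ratio.

0.060; consistent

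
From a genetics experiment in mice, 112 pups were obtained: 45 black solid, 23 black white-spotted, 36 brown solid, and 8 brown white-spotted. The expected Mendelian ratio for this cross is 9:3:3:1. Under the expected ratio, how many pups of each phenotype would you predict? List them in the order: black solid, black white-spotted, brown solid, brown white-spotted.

63, 21, 21, 7

Expected counts for N = 112 under a 9:3:3:1 ratio (total parts = 16):
  black solid: 112 × 9/16 = 63
  black white-spotted: 112 × 3/16 = 21
  brown solid: 112 × 3/16 = 21
  brown white-spotted: 112 × 1/16 = 7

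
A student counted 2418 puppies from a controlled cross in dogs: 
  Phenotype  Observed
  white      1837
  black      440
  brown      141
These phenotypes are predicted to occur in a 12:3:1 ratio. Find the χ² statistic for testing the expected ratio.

The 12:3:1 ratio has 16 parts, so with N = 2418 the expected counts are:
  white: 2418 × 12/16 = 1813.5
  black: 2418 × 3/16 = 453.375
  brown: 2418 × 1/16 = 151.125
χ² = Σ (O − E)² / E
  white: (1837 − 1813.5)² / 1813.5 = 0.3045
  black: (440 − 453.375)² / 453.375 = 0.3946
  brown: (141 − 151.125)² / 151.125 = 0.6783
χ² = 0.3045 + 0.3946 + 0.6783 = 1.3774 ≈ 1.377

1.377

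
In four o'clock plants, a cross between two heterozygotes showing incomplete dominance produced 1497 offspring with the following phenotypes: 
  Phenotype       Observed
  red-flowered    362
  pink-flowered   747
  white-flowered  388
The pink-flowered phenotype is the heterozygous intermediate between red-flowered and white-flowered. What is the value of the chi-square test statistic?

0.909

With incomplete dominance, a heterozygote × heterozygote cross gives a 1:2:1 phenotypic ratio.
Expected counts for N = 1497 under a 1:2:1 ratio (total parts = 4):
  red-flowered: 1497 × 1/4 = 374.25
  pink-flowered: 1497 × 2/4 = 748.5
  white-flowered: 1497 × 1/4 = 374.25
χ² = Σ (O − E)² / E
  red-flowered: (362 − 374.25)² / 374.25 = 0.4010
  pink-flowered: (747 − 748.5)² / 748.5 = 0.0030
  white-flowered: (388 − 374.25)² / 374.25 = 0.5052
χ² = 0.4010 + 0.0030 + 0.5052 = 0.9092 ≈ 0.909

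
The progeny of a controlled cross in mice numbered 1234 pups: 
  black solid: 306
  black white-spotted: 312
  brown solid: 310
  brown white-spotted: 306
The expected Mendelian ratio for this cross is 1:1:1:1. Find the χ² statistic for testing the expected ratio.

The 1:1:1:1 ratio has 4 parts, so with N = 1234 the expected counts are:
  black solid: 1234 × 1/4 = 308.5
  black white-spotted: 1234 × 1/4 = 308.5
  brown solid: 1234 × 1/4 = 308.5
  brown white-spotted: 1234 × 1/4 = 308.5
χ² = Σ (O − E)² / E
  black solid: (306 − 308.5)² / 308.5 = 0.0203
  black white-spotted: (312 − 308.5)² / 308.5 = 0.0397
  brown solid: (310 − 308.5)² / 308.5 = 0.0073
  brown white-spotted: (306 − 308.5)² / 308.5 = 0.0203
χ² = 0.0203 + 0.0397 + 0.0073 + 0.0203 = 0.0876 ≈ 0.088

0.088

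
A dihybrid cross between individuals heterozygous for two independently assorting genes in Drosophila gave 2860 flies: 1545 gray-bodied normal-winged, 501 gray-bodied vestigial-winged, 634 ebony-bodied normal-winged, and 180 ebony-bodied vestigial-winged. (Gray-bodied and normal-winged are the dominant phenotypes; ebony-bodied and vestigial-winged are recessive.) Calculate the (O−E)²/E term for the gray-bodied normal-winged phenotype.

A dihybrid F₂ with independent assortment and complete dominance at both loci gives a 9:3:3:1 phenotypic ratio.
Expected counts for N = 2860 under a 9:3:3:1 ratio (total parts = 16):
  gray-bodied normal-winged: 2860 × 9/16 = 1608.75
  gray-bodied vestigial-winged: 2860 × 3/16 = 536.25
  ebony-bodied normal-winged: 2860 × 3/16 = 536.25
  ebony-bodied vestigial-winged: 2860 × 1/16 = 178.75
Contribution of gray-bodied normal-winged: (1545 − 1608.75)² / 1608.75 = 2.5262

2.526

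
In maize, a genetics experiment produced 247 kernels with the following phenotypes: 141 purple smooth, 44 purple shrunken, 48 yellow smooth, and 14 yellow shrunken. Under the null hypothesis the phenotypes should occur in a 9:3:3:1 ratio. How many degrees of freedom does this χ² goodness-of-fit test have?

3

A goodness-of-fit test with 4 phenotype classes has df = 4 − 1 = 3.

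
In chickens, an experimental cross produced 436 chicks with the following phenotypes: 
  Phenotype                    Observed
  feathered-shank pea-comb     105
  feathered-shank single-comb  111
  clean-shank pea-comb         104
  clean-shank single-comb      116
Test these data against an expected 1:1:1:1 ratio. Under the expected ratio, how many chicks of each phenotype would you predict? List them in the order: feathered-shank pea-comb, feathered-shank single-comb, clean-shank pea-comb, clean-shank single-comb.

Expected counts for N = 436 under a 1:1:1:1 ratio (total parts = 4):
  feathered-shank pea-comb: 436 × 1/4 = 109
  feathered-shank single-comb: 436 × 1/4 = 109
  clean-shank pea-comb: 436 × 1/4 = 109
  clean-shank single-comb: 436 × 1/4 = 109

109, 109, 109, 109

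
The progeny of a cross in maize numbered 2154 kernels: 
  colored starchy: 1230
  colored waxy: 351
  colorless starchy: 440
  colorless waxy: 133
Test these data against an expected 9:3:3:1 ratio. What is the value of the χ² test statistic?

Under the 9:3:3:1 hypothesis (Σ ratio = 16, N = 2154):
  colored starchy: 2154 × 9/16 = 1211.625
  colored waxy: 2154 × 3/16 = 403.875
  colorless starchy: 2154 × 3/16 = 403.875
  colorless waxy: 2154 × 1/16 = 134.625
χ² = Σ (O − E)² / E
  colored starchy: (1230 − 1211.625)² / 1211.625 = 0.2787
  colored waxy: (351 − 403.875)² / 403.875 = 6.9224
  colorless starchy: (440 − 403.875)² / 403.875 = 3.2312
  colorless waxy: (133 − 134.625)² / 134.625 = 0.0196
χ² = 0.2787 + 6.9224 + 3.2312 + 0.0196 = 10.4519 ≈ 10.452

10.452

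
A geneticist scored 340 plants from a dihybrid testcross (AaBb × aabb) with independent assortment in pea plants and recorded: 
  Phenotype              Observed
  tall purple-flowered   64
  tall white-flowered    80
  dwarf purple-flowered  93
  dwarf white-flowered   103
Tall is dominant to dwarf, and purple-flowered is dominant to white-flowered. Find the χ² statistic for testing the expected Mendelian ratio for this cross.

10.047

A dihybrid testcross with independent assortment gives a 1:1:1:1 ratio.
The 1:1:1:1 ratio has 4 parts, so with N = 340 the expected counts are:
  tall purple-flowered: 340 × 1/4 = 85
  tall white-flowered: 340 × 1/4 = 85
  dwarf purple-flowered: 340 × 1/4 = 85
  dwarf white-flowered: 340 × 1/4 = 85
χ² = Σ (O − E)² / E
  tall purple-flowered: (64 − 85)² / 85 = 5.1882
  tall white-flowered: (80 − 85)² / 85 = 0.2941
  dwarf purple-flowered: (93 − 85)² / 85 = 0.7529
  dwarf white-flowered: (103 − 85)² / 85 = 3.8118
χ² = 5.1882 + 0.2941 + 0.7529 + 3.8118 = 10.047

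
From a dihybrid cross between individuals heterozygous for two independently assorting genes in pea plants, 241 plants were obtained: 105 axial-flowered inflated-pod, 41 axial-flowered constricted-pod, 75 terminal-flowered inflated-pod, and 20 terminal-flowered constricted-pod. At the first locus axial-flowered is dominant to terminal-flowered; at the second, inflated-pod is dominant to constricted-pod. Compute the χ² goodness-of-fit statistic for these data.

28.566

A dihybrid F₂ with independent assortment and complete dominance at both loci gives a 9:3:3:1 phenotypic ratio.
Under the 9:3:3:1 hypothesis (Σ ratio = 16, N = 241):
  axial-flowered inflated-pod: 241 × 9/16 = 135.5625
  axial-flowered constricted-pod: 241 × 3/16 = 45.1875
  terminal-flowered inflated-pod: 241 × 3/16 = 45.1875
  terminal-flowered constricted-pod: 241 × 1/16 = 15.0625
χ² = Σ (O − E)² / E
  axial-flowered inflated-pod: (105 − 135.5625)² / 135.5625 = 6.8903
  axial-flowered constricted-pod: (41 − 45.1875)² / 45.1875 = 0.3881
  terminal-flowered inflated-pod: (75 − 45.1875)² / 45.1875 = 19.6688
  terminal-flowered constricted-pod: (20 − 15.0625)² / 15.0625 = 1.6185
χ² = 6.8903 + 0.3881 + 19.6688 + 1.6185 = 28.5657 ≈ 28.566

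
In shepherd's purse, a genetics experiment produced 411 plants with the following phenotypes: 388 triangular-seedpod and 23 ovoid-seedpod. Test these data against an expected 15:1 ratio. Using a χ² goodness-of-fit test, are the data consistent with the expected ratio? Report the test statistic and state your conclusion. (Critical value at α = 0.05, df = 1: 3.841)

0.300; consistent

The 15:1 ratio has 16 parts, so with N = 411 the expected counts are:
  triangular-seedpod: 411 × 15/16 = 385.3125
  ovoid-seedpod: 411 × 1/16 = 25.6875
χ² = Σ (O − E)² / E
  triangular-seedpod: (388 − 385.3125)² / 385.3125 = 0.0187
  ovoid-seedpod: (23 − 25.6875)² / 25.6875 = 0.2812
χ² = 0.0187 + 0.2812 = 0.2999 ≈ 0.300
Degrees of freedom = 2 − 1 = 1; critical value at α = 0.05 is 3.841.
Since 0.300 < 3.841, we fail to reject the null hypothesis — the data are consistent with the 15:1 ratio.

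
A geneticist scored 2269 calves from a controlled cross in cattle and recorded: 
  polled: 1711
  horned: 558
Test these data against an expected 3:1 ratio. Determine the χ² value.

0.201

Expected counts for N = 2269 under a 3:1 ratio (total parts = 4):
  polled: 2269 × 3/4 = 1701.75
  horned: 2269 × 1/4 = 567.25
χ² = Σ (O − E)² / E
  polled: (1711 − 1701.75)² / 1701.75 = 0.0503
  horned: (558 − 567.25)² / 567.25 = 0.1508
χ² = 0.0503 + 0.1508 = 0.2011 ≈ 0.201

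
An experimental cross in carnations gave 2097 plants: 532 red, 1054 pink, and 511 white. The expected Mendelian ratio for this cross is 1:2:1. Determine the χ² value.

Expected counts for N = 2097 under a 1:2:1 ratio (total parts = 4):
  red: 2097 × 1/4 = 524.25
  pink: 2097 × 2/4 = 1048.5
  white: 2097 × 1/4 = 524.25
χ² = Σ (O − E)² / E
  red: (532 − 524.25)² / 524.25 = 0.1146
  pink: (1054 − 1048.5)² / 1048.5 = 0.0289
  white: (511 − 524.25)² / 524.25 = 0.3349
χ² = 0.1146 + 0.0289 + 0.3349 = 0.4784 ≈ 0.478

0.478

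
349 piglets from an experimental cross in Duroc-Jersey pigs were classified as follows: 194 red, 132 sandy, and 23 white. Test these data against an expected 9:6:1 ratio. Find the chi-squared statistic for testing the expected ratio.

0.102

Total ratio parts = 16. Expected numbers out of 349:
  red: 349 × 9/16 = 196.3125
  sandy: 349 × 6/16 = 130.875
  white: 349 × 1/16 = 21.8125
χ² = Σ (O − E)² / E
  red: (194 − 196.3125)² / 196.3125 = 0.0272
  sandy: (132 − 130.875)² / 130.875 = 0.0097
  white: (23 − 21.8125)² / 21.8125 = 0.0646
χ² = 0.0272 + 0.0097 + 0.0646 = 0.1015 ≈ 0.102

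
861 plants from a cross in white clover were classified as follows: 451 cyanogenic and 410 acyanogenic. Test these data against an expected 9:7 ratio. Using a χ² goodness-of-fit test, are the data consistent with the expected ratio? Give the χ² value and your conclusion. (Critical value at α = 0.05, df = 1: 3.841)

5.237; not consistent

Expected counts for N = 861 under a 9:7 ratio (total parts = 16):
  cyanogenic: 861 × 9/16 = 484.3125
  acyanogenic: 861 × 7/16 = 376.6875
χ² = Σ (O − E)² / E
  cyanogenic: (451 − 484.3125)² / 484.3125 = 2.2913
  acyanogenic: (410 − 376.6875)² / 376.6875 = 2.9460
χ² = 2.2913 + 2.9460 = 5.2373 ≈ 5.237
Degrees of freedom = 2 − 1 = 1; critical value at α = 0.05 is 3.841.
Since 5.237 > 3.841, we reject the null hypothesis — the data do not fit the 9:7 ratio.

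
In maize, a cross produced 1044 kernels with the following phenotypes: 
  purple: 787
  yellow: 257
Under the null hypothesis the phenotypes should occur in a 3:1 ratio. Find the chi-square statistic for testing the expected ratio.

0.082

Total ratio parts = 4. Expected numbers out of 1044:
  purple: 1044 × 3/4 = 783
  yellow: 1044 × 1/4 = 261
χ² = Σ (O − E)² / E
  purple: (787 − 783)² / 783 = 0.0204
  yellow: (257 − 261)² / 261 = 0.0613
χ² = 0.0204 + 0.0613 = 0.0817 ≈ 0.082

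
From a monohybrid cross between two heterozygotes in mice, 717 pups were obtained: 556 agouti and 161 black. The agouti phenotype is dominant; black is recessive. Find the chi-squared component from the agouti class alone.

0.619

For a monohybrid cross between heterozygotes with complete dominance, the expected phenotypic ratio is 3:1.
The 3:1 ratio has 4 parts, so with N = 717 the expected counts are:
  agouti: 717 × 3/4 = 537.75
  black: 717 × 1/4 = 179.25
Contribution of agouti: (556 − 537.75)² / 537.75 = 0.6194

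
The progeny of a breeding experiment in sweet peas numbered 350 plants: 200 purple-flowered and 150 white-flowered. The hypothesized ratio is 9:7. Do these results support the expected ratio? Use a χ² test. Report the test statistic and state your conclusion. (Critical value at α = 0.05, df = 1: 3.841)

Total ratio parts = 16. Expected numbers out of 350:
  purple-flowered: 350 × 9/16 = 196.875
  white-flowered: 350 × 7/16 = 153.125
χ² = Σ (O − E)² / E
  purple-flowered: (200 − 196.875)² / 196.875 = 0.0496
  white-flowered: (150 − 153.125)² / 153.125 = 0.0638
χ² = 0.0496 + 0.0638 = 0.1134 ≈ 0.113
Degrees of freedom = 2 − 1 = 1; critical value at α = 0.05 is 3.841.
Since 0.113 < 3.841, we fail to reject the null hypothesis — the data are consistent with the 9:7 ratio.

0.113; consistent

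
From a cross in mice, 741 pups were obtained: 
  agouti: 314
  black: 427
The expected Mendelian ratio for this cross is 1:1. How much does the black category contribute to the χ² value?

8.616

The 1:1 ratio has 2 parts, so with N = 741 the expected counts are:
  agouti: 741 × 1/2 = 370.5
  black: 741 × 1/2 = 370.5
Contribution of black: (427 − 370.5)² / 370.5 = 8.6161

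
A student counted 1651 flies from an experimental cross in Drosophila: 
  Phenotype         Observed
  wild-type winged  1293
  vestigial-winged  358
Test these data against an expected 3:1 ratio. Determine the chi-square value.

9.683

Expected counts for N = 1651 under a 3:1 ratio (total parts = 4):
  wild-type winged: 1651 × 3/4 = 1238.25
  vestigial-winged: 1651 × 1/4 = 412.75
χ² = Σ (O − E)² / E
  wild-type winged: (1293 − 1238.25)² / 1238.25 = 2.4208
  vestigial-winged: (358 − 412.75)² / 412.75 = 7.2624
χ² = 2.4208 + 7.2624 = 9.6832 ≈ 9.683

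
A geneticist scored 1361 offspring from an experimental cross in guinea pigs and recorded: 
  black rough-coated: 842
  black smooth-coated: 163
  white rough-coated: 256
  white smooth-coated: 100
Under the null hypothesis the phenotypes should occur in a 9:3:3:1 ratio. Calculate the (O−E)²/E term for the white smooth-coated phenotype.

2.623

Total ratio parts = 16. Expected numbers out of 1361:
  black rough-coated: 1361 × 9/16 = 765.5625
  black smooth-coated: 1361 × 3/16 = 255.1875
  white rough-coated: 1361 × 3/16 = 255.1875
  white smooth-coated: 1361 × 1/16 = 85.0625
Contribution of white smooth-coated: (100 − 85.0625)² / 85.0625 = 2.6231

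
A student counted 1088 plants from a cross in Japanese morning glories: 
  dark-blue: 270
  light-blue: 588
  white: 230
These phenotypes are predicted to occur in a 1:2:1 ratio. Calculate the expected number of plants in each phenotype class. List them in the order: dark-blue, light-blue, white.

272, 544, 272

Under the 1:2:1 hypothesis (Σ ratio = 4, N = 1088):
  dark-blue: 1088 × 1/4 = 272
  light-blue: 1088 × 2/4 = 544
  white: 1088 × 1/4 = 272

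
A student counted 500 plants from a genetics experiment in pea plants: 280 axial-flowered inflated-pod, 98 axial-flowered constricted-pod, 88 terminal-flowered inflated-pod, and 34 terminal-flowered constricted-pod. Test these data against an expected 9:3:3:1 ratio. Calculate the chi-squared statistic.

The 9:3:3:1 ratio has 16 parts, so with N = 500 the expected counts are:
  axial-flowered inflated-pod: 500 × 9/16 = 281.25
  axial-flowered constricted-pod: 500 × 3/16 = 93.75
  terminal-flowered inflated-pod: 500 × 3/16 = 93.75
  terminal-flowered constricted-pod: 500 × 1/16 = 31.25
χ² = Σ (O − E)² / E
  axial-flowered inflated-pod: (280 − 281.25)² / 281.25 = 0.0056
  axial-flowered constricted-pod: (98 − 93.75)² / 93.75 = 0.1927
  terminal-flowered inflated-pod: (88 − 93.75)² / 93.75 = 0.3527
  terminal-flowered constricted-pod: (34 − 31.25)² / 31.25 = 0.2420
χ² = 0.0056 + 0.1927 + 0.3527 + 0.2420 = 0.793

0.793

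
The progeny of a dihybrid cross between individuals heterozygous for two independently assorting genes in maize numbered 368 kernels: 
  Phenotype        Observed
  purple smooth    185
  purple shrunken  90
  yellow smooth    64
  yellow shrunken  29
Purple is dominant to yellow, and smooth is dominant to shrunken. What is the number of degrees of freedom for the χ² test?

3

A dihybrid F₂ with independent assortment and complete dominance at both loci gives a 9:3:3:1 phenotypic ratio.
A goodness-of-fit test with 4 phenotype classes has df = 4 − 1 = 3.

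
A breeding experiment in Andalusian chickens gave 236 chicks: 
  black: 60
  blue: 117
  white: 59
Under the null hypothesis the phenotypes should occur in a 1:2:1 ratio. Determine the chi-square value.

0.025

The 1:2:1 ratio has 4 parts, so with N = 236 the expected counts are:
  black: 236 × 1/4 = 59
  blue: 236 × 2/4 = 118
  white: 236 × 1/4 = 59
χ² = Σ (O − E)² / E
  black: (60 − 59)² / 59 = 0.0169
  blue: (117 − 118)² / 118 = 0.0085
  white: (59 − 59)² / 59 = 0.0000
χ² = 0.0169 + 0.0085 + 0.0000 = 0.0254 ≈ 0.025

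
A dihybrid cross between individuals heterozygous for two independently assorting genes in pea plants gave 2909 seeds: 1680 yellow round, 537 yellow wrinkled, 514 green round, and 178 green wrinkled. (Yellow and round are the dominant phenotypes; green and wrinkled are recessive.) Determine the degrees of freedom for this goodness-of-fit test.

3

A dihybrid F₂ with independent assortment and complete dominance at both loci gives a 9:3:3:1 phenotypic ratio.
A goodness-of-fit test with 4 phenotype classes has df = 4 − 1 = 3.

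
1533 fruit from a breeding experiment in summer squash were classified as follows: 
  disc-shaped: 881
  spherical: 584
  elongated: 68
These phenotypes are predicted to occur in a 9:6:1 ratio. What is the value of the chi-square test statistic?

8.623

Expected counts for N = 1533 under a 9:6:1 ratio (total parts = 16):
  disc-shaped: 1533 × 9/16 = 862.3125
  spherical: 1533 × 6/16 = 574.875
  elongated: 1533 × 1/16 = 95.8125
χ² = Σ (O − E)² / E
  disc-shaped: (881 − 862.3125)² / 862.3125 = 0.4050
  spherical: (584 − 574.875)² / 574.875 = 0.1448
  elongated: (68 − 95.8125)² / 95.8125 = 8.0734
χ² = 0.4050 + 0.1448 + 8.0734 = 8.6232 ≈ 8.623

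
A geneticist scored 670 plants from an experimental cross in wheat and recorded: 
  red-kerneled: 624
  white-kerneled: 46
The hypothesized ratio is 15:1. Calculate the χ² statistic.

0.433

Total ratio parts = 16. Expected numbers out of 670:
  red-kerneled: 670 × 15/16 = 628.125
  white-kerneled: 670 × 1/16 = 41.875
χ² = Σ (O − E)² / E
  red-kerneled: (624 − 628.125)² / 628.125 = 0.0271
  white-kerneled: (46 − 41.875)² / 41.875 = 0.4063
χ² = 0.0271 + 0.4063 = 0.4334 ≈ 0.433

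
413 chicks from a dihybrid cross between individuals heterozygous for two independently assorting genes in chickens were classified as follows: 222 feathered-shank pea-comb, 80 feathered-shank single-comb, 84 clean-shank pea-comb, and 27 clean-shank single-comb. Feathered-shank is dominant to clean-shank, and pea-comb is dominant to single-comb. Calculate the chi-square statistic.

A dihybrid F₂ with independent assortment and complete dominance at both loci gives a 9:3:3:1 phenotypic ratio.
Expected counts for N = 413 under a 9:3:3:1 ratio (total parts = 16):
  feathered-shank pea-comb: 413 × 9/16 = 232.3125
  feathered-shank single-comb: 413 × 3/16 = 77.4375
  clean-shank pea-comb: 413 × 3/16 = 77.4375
  clean-shank single-comb: 413 × 1/16 = 25.8125
χ² = Σ (O − E)² / E
  feathered-shank pea-comb: (222 − 232.3125)² / 232.3125 = 0.4578
  feathered-shank single-comb: (80 − 77.4375)² / 77.4375 = 0.0848
  clean-shank pea-comb: (84 − 77.4375)² / 77.4375 = 0.5561
  clean-shank single-comb: (27 − 25.8125)² / 25.8125 = 0.0546
χ² = 0.4578 + 0.0848 + 0.5561 + 0.0546 = 1.1533 ≈ 1.153

1.153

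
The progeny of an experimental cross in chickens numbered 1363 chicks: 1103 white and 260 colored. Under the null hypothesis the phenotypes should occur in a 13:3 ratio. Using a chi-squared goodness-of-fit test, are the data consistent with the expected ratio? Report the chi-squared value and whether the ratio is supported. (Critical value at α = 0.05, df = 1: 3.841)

Under the 13:3 hypothesis (Σ ratio = 16, N = 1363):
  white: 1363 × 13/16 = 1107.4375
  colored: 1363 × 3/16 = 255.5625
χ² = Σ (O − E)² / E
  white: (1103 − 1107.4375)² / 1107.4375 = 0.0178
  colored: (260 − 255.5625)² / 255.5625 = 0.0771
χ² = 0.0178 + 0.0771 = 0.0949 ≈ 0.095
Degrees of freedom = 2 − 1 = 1; critical value at α = 0.05 is 3.841.
Since 0.095 < 3.841, we fail to reject the null hypothesis — the data are consistent with the 13:3 ratio.

0.095; consistent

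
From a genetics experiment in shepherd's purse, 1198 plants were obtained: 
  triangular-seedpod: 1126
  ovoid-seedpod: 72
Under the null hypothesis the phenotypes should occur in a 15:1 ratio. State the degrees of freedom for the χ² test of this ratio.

1

A goodness-of-fit test with 2 phenotype classes has df = 2 − 1 = 1.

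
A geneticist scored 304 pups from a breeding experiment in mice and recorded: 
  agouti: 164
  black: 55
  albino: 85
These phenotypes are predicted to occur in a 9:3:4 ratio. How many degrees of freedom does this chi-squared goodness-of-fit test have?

2

A goodness-of-fit test with 3 phenotype classes has df = 3 − 1 = 2.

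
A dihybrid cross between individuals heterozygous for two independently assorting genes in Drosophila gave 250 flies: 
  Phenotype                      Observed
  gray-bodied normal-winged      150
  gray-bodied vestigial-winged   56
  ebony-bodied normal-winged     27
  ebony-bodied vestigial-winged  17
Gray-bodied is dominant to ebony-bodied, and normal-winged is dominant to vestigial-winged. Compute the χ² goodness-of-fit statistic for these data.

10.949

A dihybrid F₂ with independent assortment and complete dominance at both loci gives a 9:3:3:1 phenotypic ratio.
Under the 9:3:3:1 hypothesis (Σ ratio = 16, N = 250):
  gray-bodied normal-winged: 250 × 9/16 = 140.625
  gray-bodied vestigial-winged: 250 × 3/16 = 46.875
  ebony-bodied normal-winged: 250 × 3/16 = 46.875
  ebony-bodied vestigial-winged: 250 × 1/16 = 15.625
χ² = Σ (O − E)² / E
  gray-bodied normal-winged: (150 − 140.625)² / 140.625 = 0.6250
  gray-bodied vestigial-winged: (56 − 46.875)² / 46.875 = 1.7763
  ebony-bodied normal-winged: (27 − 46.875)² / 46.875 = 8.4270
  ebony-bodied vestigial-winged: (17 − 15.625)² / 15.625 = 0.1210
χ² = 0.6250 + 1.7763 + 8.4270 + 0.1210 = 10.9493 ≈ 10.949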